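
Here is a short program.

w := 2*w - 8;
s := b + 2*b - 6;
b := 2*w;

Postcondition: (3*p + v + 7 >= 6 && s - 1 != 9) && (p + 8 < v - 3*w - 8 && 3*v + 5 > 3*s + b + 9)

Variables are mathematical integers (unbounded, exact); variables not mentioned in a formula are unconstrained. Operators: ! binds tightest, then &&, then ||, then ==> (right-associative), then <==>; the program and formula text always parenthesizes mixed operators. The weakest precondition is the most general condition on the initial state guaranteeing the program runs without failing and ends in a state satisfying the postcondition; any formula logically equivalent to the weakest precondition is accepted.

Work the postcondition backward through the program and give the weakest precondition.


Working backward. After the program, the postcondition (3*p + v + 7 >= 6 && s - 1 != 9) && (p + 8 < v - 3*w - 8 && 3*v + 5 > 3*s + b + 9) must hold; in canonical form it is 3*p + v >= -1 && s != 10 && p + 3*w < v - 16 && 3*v > b + 3*s + 4.
Before b := 2*w: 3*p + v >= -1 && s != 10 && p + 3*w < v - 16 && 3*v > 3*s + 2*w + 4
Before s := b + 2*b - 6: 3*p + v >= -1 && 3*b != 16 && p + 3*w < v - 16 && 3*v > 9*b + 2*w - 14
Before w := 2*w - 8: 3*p + v >= -1 && 3*b != 16 && p + 6*w < v + 8 && 3*v > 9*b + 4*w - 30
Answer: WP = 3*p + v >= -1 && 3*b != 16 && p + 6*w < v + 8 && 3*v > 9*b + 4*w - 30


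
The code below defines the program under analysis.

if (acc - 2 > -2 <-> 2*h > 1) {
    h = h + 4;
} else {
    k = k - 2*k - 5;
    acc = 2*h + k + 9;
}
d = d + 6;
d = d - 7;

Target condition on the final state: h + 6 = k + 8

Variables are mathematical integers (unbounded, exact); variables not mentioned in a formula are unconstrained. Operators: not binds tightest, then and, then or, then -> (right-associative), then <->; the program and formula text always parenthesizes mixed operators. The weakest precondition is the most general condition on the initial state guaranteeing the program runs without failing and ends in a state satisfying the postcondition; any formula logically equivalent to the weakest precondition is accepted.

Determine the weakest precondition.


Working backward. After the program, the postcondition h + 6 = k + 8 must hold; in canonical form it is h = k + 2.
Before d := d - 7: h = k + 2
Before d := d + 6: h = k + 2
Then branch requires h = k - 2; else branch requires h + k = -3.
Before the if: ((acc > 0 <-> 2*h > 1) -> h = k - 2) and ((not (acc > 0 <-> 2*h > 1)) -> h + k = -3)
Answer: WP = ((acc > 0 <-> 2*h > 1) -> h = k - 2) and ((not (acc > 0 <-> 2*h > 1)) -> h + k = -3)


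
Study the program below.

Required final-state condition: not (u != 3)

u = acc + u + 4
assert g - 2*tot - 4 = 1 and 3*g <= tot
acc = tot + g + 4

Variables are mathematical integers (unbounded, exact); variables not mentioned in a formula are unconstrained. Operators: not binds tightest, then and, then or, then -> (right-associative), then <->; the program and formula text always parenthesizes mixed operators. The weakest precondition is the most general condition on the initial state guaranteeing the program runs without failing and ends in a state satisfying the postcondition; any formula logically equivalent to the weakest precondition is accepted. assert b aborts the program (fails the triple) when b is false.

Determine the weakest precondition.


Working backward. After the program, not (u != 3) must hold.
Before acc := tot + g + 4: not (u != 3)
Before assert g - 2*tot - 4 = 1 and 3*g <= tot: g = 2*tot + 5 and 3*g <= tot and (not (u != 3))
Before u := acc + u + 4: g = 2*tot + 5 and 3*g <= tot and (not (acc + u != -1))
Answer: WP = g = 2*tot + 5 and 3*g <= tot and (not (acc + u != -1))


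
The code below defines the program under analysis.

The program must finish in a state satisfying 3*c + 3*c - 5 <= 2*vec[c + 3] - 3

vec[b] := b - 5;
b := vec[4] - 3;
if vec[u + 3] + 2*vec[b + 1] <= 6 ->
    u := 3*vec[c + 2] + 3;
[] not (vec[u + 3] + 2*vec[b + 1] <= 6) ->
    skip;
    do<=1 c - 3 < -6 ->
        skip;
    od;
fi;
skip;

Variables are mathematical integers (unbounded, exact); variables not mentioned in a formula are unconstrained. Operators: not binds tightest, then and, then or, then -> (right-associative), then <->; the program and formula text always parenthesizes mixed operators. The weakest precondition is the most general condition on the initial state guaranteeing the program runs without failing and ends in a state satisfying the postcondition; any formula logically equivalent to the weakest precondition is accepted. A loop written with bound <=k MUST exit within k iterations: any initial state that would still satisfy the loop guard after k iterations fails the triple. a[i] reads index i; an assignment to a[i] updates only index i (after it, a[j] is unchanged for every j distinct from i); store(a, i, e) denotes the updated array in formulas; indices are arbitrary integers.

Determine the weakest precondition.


Working backward. After the program, the postcondition 3*c + 3*c - 5 <= 2*vec[c + 3] - 3 must hold; in canonical form it is 6*c <= 2*vec[c + 3] + 2.
Before skip: 6*c <= 2*vec[c + 3] + 2
Then branch requires 6*c <= 2*vec[c + 3] + 2; else branch requires (c < -3 -> ((not (c < -3)) and 6*c <= 2*vec[c + 3] + 2)) and ((not (c < -3)) -> 6*c <= 2*vec[c + 3] + 2).
Before the if: (2*vec[b + 1] + vec[u + 3] <= 6 -> 6*c <= 2*vec[c + 3] + 2) and ((not (2*vec[b + 1] + vec[u + 3] <= 6)) -> ((c < -3 -> ((not (c < -3)) and 6*c <= 2*vec[c + 3] + 2)) and ((not (c < -3)) -> 6*c <= 2*vec[c + 3] + 2)))
Before b := vec[4] - 3: (vec[u + 3] + 2*vec[vec[4] - 2] <= 6 -> 6*c <= 2*vec[c + 3] + 2) and ((not (vec[u + 3] + 2*vec[vec[4] - 2] <= 6)) -> ((c < -3 -> ((not (c < -3)) and 6*c <= 2*vec[c + 3] + 2)) and ((not (c < -3)) -> 6*c <= 2*vec[c + 3] + 2)))
Before vec[b] := b - 5: (store(vec, b, b - 5)[u + 3] + 2*store(vec, b, b - 5)[store(vec, b, b - 5)[4] - 2] <= 6 -> 6*c <= 2*store(vec, b, b - 5)[c + 3] + 2) and ((not (store(vec, b, b - 5)[u + 3] + 2*store(vec, b, b - 5)[store(vec, b, b - 5)[4] - 2] <= 6)) -> ((c < -3 -> ((not (c < -3)) and 6*c <= 2*store(vec, b, b - 5)[c + 3] + 2)) and ((not (c < -3)) -> 6*c <= 2*store(vec, b, b - 5)[c + 3] + 2)))
Answer: WP = (store(vec, b, b - 5)[u + 3] + 2*store(vec, b, b - 5)[store(vec, b, b - 5)[4] - 2] <= 6 -> 6*c <= 2*store(vec, b, b - 5)[c + 3] + 2) and ((not (store(vec, b, b - 5)[u + 3] + 2*store(vec, b, b - 5)[store(vec, b, b - 5)[4] - 2] <= 6)) -> ((c < -3 -> ((not (c < -3)) and 6*c <= 2*store(vec, b, b - 5)[c + 3] + 2)) and ((not (c < -3)) -> 6*c <= 2*store(vec, b, b - 5)[c + 3] + 2)))


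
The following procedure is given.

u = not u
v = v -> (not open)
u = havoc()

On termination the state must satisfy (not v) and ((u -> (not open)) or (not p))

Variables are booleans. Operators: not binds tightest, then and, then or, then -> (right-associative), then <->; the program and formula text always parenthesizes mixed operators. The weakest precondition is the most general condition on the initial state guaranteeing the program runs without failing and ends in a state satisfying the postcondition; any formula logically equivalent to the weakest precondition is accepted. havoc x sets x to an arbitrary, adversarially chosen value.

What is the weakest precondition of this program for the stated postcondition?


Working backward. After the program, (not v) and ((u -> (not open)) or (not p)) must hold.
Before havoc u: (not v) and ((not open) or (not p))
Before v := v -> (not open): (not (v -> (not open))) and ((not open) or (not p))
Before u := not u: (not (v -> (not open))) and ((not open) or (not p))
Answer: WP = (not (v -> (not open))) and ((not open) or (not p))


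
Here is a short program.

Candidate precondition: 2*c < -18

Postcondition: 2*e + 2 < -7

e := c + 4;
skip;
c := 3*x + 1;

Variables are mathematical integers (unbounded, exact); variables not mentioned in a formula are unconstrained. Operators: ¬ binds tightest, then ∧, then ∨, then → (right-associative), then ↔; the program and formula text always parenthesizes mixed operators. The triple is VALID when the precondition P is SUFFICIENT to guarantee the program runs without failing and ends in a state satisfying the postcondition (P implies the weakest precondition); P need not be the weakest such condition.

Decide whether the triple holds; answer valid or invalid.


Working backward. After the program, the postcondition 2*e + 2 < -7 must hold; in canonical form it is 2*e < -9.
Before c := 3*x + 1: 2*e < -9
Before skip: 2*e < -9
Before e := c + 4: 2*c < -17
The weakest precondition is 2*c < -17.
Check whether 2*c < -18 implies it.
Every state satisfying the precondition satisfies the weakest precondition: the implication holds.
Answer: valid


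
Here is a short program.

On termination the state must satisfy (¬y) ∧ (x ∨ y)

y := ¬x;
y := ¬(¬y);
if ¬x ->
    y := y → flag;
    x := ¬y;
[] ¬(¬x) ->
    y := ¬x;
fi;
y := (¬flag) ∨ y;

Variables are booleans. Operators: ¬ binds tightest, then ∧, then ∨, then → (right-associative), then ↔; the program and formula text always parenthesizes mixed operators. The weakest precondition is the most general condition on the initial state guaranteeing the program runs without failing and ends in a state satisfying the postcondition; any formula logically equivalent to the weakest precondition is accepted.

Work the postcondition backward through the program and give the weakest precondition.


Working backward. After the program, (¬y) ∧ (x ∨ y) must hold.
Before y := (¬flag) ∨ y: (¬((¬flag) ∨ y)) ∧ (x ∨ (¬flag) ∨ y)
Then branch requires ¬((¬flag) ∨ (y → flag)); else branch requires ¬((¬flag) ∨ (¬x)).
Before the if: ((¬x) → (¬((¬flag) ∨ (y → flag)))) ∧ (x → (¬((¬flag) ∨ (¬x))))
Before y := ¬(¬y): ((¬x) → (¬((¬flag) ∨ (y → flag)))) ∧ (x → (¬((¬flag) ∨ (¬x))))
Before y := ¬x: ((¬x) → (¬((¬flag) ∨ ((¬x) → flag)))) ∧ (x → (¬((¬flag) ∨ (¬x))))
Answer: WP = ((¬x) → (¬((¬flag) ∨ ((¬x) → flag)))) ∧ (x → (¬((¬flag) ∨ (¬x))))


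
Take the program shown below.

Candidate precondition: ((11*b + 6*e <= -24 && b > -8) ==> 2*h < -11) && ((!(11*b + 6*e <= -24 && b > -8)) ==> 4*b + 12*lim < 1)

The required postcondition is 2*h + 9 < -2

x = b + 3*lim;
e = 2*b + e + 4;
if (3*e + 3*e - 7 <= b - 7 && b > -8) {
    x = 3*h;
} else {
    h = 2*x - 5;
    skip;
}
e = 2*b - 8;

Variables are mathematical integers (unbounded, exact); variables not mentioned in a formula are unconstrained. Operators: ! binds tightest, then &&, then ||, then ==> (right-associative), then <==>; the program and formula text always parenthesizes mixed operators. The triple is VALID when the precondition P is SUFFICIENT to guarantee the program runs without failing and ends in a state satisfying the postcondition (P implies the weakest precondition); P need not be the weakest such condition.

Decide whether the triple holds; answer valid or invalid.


Working backward. After the program, the postcondition 2*h + 9 < -2 must hold; in canonical form it is 2*h < -11.
Before e := 2*b - 8: 2*h < -11
Then branch requires 2*h < -11; else branch requires 4*x < -1.
Before the if: ((6*e <= b && b > -8) ==> 2*h < -11) && ((!(6*e <= b && b > -8)) ==> 4*x < -1)
Before e := 2*b + e + 4: ((11*b + 6*e <= -24 && b > -8) ==> 2*h < -11) && ((!(11*b + 6*e <= -24 && b > -8)) ==> 4*x < -1)
Before x := b + 3*lim: ((11*b + 6*e <= -24 && b > -8) ==> 2*h < -11) && ((!(11*b + 6*e <= -24 && b > -8)) ==> 4*b + 12*lim < -1)
The weakest precondition is ((11*b + 6*e <= -24 && b > -8) ==> 2*h < -11) && ((!(11*b + 6*e <= -24 && b > -8)) ==> 4*b + 12*lim < -1).
Check whether ((11*b + 6*e <= -24 && b > -8) ==> 2*h < -11) && ((!(11*b + 6*e <= -24 && b > -8)) ==> 4*b + 12*lim < 1) implies it.
Countermodel: at the initial state b = 0, e = 0, h = -5, lim = 0, the precondition holds but the weakest precondition fails.
Answer: invalid


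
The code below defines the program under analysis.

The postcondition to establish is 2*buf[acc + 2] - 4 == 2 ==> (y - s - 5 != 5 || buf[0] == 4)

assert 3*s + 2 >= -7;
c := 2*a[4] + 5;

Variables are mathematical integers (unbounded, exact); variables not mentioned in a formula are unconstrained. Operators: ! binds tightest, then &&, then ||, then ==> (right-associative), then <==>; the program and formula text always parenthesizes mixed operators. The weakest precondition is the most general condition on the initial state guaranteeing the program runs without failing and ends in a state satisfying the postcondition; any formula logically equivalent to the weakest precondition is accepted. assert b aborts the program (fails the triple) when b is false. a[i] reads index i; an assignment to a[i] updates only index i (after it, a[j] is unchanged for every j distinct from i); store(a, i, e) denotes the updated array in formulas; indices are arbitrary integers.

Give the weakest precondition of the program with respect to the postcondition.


Working backward. After the program, the postcondition 2*buf[acc + 2] - 4 == 2 ==> (y - s - 5 != 5 || buf[0] == 4) must hold; in canonical form it is 2*buf[acc + 2] == 6 ==> (y != s + 10 || buf[0] == 4).
Before c := 2*a[4] + 5: 2*buf[acc + 2] == 6 ==> (y != s + 10 || buf[0] == 4)
Before assert 3*s + 2 >= -7: 3*s >= -9 && (2*buf[acc + 2] == 6 ==> (y != s + 10 || buf[0] == 4))
Answer: WP = 3*s >= -9 && (2*buf[acc + 2] == 6 ==> (y != s + 10 || buf[0] == 4))


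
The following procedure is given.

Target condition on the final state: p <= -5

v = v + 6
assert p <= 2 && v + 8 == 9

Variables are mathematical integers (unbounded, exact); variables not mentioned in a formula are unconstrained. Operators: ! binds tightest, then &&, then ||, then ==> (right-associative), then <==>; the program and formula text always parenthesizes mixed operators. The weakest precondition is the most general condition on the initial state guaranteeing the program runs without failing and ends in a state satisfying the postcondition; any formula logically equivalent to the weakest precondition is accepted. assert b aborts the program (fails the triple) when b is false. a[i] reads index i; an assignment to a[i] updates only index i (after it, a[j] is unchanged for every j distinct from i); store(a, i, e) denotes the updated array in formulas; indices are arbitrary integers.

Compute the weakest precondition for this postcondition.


Working backward. After the program, p <= -5 must hold.
Before assert p <= 2 && v + 8 == 9: p <= 2 && v == 1 && p <= -5
Before v := v + 6: p <= 2 && v == -5 && p <= -5
Answer: WP = p <= 2 && v == -5 && p <= -5


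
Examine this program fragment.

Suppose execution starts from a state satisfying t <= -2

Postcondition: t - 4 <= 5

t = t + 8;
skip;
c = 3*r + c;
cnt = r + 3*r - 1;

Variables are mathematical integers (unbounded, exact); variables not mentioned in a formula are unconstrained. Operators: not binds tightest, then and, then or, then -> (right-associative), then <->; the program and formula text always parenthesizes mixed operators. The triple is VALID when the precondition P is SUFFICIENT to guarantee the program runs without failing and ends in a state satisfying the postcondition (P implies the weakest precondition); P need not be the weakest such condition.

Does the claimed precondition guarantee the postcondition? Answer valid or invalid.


Working backward. After the program, the postcondition t - 4 <= 5 must hold; in canonical form it is t <= 9.
Before cnt := r + 3*r - 1: t <= 9
Before c := 3*r + c: t <= 9
Before skip: t <= 9
Before t := t + 8: t <= 1
The weakest precondition is t <= 1.
Check whether t <= -2 implies it.
Every state satisfying the precondition satisfies the weakest precondition: the implication holds.
Answer: valid


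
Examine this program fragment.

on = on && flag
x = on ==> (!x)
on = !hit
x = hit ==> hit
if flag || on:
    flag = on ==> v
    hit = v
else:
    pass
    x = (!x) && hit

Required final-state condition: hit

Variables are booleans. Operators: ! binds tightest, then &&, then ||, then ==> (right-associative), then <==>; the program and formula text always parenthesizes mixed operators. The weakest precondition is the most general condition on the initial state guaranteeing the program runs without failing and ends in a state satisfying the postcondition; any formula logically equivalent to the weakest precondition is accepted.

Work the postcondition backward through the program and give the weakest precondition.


Working backward. After the program, hit must hold.
Then branch requires v; else branch requires hit.
Before the if: ((flag || on) ==> v) && ((!(flag || on)) ==> hit)
Before x := hit ==> hit: ((flag || on) ==> v) && ((!(flag || on)) ==> hit)
Before on := !hit: ((flag || (!hit)) ==> v) && ((!(flag || (!hit))) ==> hit)
Before x := on ==> (!x): ((flag || (!hit)) ==> v) && ((!(flag || (!hit))) ==> hit)
Before on := on && flag: ((flag || (!hit)) ==> v) && ((!(flag || (!hit))) ==> hit)
Answer: WP = ((flag || (!hit)) ==> v) && ((!(flag || (!hit))) ==> hit)


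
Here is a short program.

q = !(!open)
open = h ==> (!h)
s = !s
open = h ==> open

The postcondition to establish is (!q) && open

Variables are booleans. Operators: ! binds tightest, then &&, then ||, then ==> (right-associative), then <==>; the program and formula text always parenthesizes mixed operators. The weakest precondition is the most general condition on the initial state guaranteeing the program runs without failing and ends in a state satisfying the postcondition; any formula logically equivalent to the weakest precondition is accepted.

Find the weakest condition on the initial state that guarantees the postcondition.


Working backward. After the program, (!q) && open must hold.
Before open := h ==> open: (!q) && (h ==> open)
Before s := !s: (!q) && (h ==> open)
Before open := h ==> (!h): (!q) && (h ==> (h ==> (!h)))
Before q := !(!open): (!open) && (h ==> (h ==> (!h)))
Answer: WP = (!open) && (h ==> (h ==> (!h)))


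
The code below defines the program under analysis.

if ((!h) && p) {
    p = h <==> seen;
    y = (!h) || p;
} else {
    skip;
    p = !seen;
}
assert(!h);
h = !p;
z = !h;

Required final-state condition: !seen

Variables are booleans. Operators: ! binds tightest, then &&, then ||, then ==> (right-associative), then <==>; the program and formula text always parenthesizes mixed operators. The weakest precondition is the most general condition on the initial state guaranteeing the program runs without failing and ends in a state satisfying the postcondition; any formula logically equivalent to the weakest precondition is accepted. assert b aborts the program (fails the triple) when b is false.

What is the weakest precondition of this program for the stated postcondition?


Working backward. After the program, !seen must hold.
Before z := !h: !seen
Before h := !p: !seen
Before assert !h: (!h) && (!seen)
Then branch requires (!h) && (!seen); else branch requires (!h) && (!seen).
Before the if: (((!h) && p) ==> ((!h) && (!seen))) && ((!((!h) && p)) ==> ((!h) && (!seen)))
Answer: WP = (((!h) && p) ==> ((!h) && (!seen))) && ((!((!h) && p)) ==> ((!h) && (!seen)))


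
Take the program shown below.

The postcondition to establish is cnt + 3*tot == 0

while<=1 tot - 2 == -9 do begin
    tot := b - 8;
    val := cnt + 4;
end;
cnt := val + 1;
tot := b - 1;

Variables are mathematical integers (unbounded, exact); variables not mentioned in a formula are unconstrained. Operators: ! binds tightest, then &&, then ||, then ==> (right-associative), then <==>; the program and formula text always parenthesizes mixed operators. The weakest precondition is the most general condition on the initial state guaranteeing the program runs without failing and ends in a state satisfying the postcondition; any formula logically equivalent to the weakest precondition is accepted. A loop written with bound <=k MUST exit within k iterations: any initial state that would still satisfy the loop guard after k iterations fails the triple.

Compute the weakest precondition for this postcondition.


Working backward. After the program, cnt + 3*tot == 0 must hold.
Before tot := b - 1: 3*b + cnt == 3
Before cnt := val + 1: 3*b + val == 2
Before the loop (bound <=1), unroll the exhaustion recursion (WP_0 = exit-now case; WP_j = one more guarded iteration, up to j = 1):
  WP_0: (!(tot == -7)) && 3*b + val == 2
  WP_1: (tot == -7 ==> ((!(b == 1)) && 3*b + cnt == -2)) && ((!(tot == -7)) ==> 3*b + val == 2)
So before the loop: (tot == -7 ==> ((!(b == 1)) && 3*b + cnt == -2)) && ((!(tot == -7)) ==> 3*b + val == 2)
Answer: WP = (tot == -7 ==> ((!(b == 1)) && 3*b + cnt == -2)) && ((!(tot == -7)) ==> 3*b + val == 2)


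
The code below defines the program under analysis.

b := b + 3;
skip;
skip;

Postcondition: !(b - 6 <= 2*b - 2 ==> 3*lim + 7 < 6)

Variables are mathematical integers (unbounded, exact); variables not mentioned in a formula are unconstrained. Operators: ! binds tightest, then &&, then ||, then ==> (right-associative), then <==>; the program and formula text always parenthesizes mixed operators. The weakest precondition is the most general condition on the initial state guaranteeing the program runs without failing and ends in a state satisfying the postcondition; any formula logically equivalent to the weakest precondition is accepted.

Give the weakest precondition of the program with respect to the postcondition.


Working backward. After the program, the postcondition !(b - 6 <= 2*b - 2 ==> 3*lim + 7 < 6) must hold; in canonical form it is !(b >= -4 ==> 3*lim < -1).
Before skip: !(b >= -4 ==> 3*lim < -1)
Before skip: !(b >= -4 ==> 3*lim < -1)
Before b := b + 3: !(b >= -7 ==> 3*lim < -1)
Answer: WP = !(b >= -7 ==> 3*lim < -1)


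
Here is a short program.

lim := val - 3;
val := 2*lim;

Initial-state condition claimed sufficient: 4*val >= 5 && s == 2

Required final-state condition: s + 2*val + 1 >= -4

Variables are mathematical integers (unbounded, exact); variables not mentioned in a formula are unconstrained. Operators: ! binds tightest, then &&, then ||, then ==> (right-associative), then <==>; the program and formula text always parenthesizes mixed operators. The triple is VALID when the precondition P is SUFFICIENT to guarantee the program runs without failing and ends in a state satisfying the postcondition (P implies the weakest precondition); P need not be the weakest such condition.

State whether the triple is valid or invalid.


Working backward. After the program, the postcondition s + 2*val + 1 >= -4 must hold; in canonical form it is s + 2*val >= -5.
Before val := 2*lim: 4*lim + s >= -5
Before lim := val - 3: s + 4*val >= 7
The weakest precondition is s + 4*val >= 7.
Check whether 4*val >= 5 && s == 2 implies it.
Every state satisfying the precondition satisfies the weakest precondition: the implication holds.
Answer: valid


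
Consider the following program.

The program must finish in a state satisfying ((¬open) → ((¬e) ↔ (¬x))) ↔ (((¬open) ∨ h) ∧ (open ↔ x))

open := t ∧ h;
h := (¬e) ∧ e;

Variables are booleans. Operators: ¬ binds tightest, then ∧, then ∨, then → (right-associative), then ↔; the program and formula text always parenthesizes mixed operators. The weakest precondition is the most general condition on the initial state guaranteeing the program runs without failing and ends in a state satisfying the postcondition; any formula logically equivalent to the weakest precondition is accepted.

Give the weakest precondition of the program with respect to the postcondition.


Working backward. After the program, ((¬open) → ((¬e) ↔ (¬x))) ↔ (((¬open) ∨ h) ∧ (open ↔ x)) must hold.
Before h := (¬e) ∧ e: ((¬open) → ((¬e) ↔ (¬x))) ↔ ((¬open) ∧ (open ↔ x))
Before open := t ∧ h: ((¬(t ∧ h)) → ((¬e) ↔ (¬x))) ↔ ((¬(t ∧ h)) ∧ ((t ∧ h) ↔ x))
Answer: WP = ((¬(t ∧ h)) → ((¬e) ↔ (¬x))) ↔ ((¬(t ∧ h)) ∧ ((t ∧ h) ↔ x))


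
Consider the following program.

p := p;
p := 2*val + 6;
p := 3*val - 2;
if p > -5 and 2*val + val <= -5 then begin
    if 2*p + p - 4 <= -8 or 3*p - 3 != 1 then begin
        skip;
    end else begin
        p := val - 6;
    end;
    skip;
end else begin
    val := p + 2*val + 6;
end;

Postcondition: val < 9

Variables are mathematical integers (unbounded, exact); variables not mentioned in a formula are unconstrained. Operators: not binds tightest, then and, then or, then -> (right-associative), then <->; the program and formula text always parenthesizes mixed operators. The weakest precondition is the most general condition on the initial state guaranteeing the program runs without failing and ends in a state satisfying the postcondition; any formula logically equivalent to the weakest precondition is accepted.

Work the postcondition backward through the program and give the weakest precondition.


Working backward. After the program, val < 9 must hold.
Then branch requires ((3*p <= -4 or 3*p != 4) -> val < 9) and ((not (3*p <= -4 or 3*p != 4)) -> val < 9); else branch requires p + 2*val < 3.
Before the if: ((p > -5 and 3*val <= -5) -> (((3*p <= -4 or 3*p != 4) -> val < 9) and ((not (3*p <= -4 or 3*p != 4)) -> val < 9))) and ((not (p > -5 and 3*val <= -5)) -> p + 2*val < 3)
Before p := 3*val - 2: ((3*val > -3 and 3*val <= -5) -> (((9*val <= 2 or 9*val != 10) -> val < 9) and ((not (9*val <= 2 or 9*val != 10)) -> val < 9))) and ((not (3*val > -3 and 3*val <= -5)) -> 5*val < 5)
Before p := 2*val + 6: ((3*val > -3 and 3*val <= -5) -> (((9*val <= 2 or 9*val != 10) -> val < 9) and ((not (9*val <= 2 or 9*val != 10)) -> val < 9))) and ((not (3*val > -3 and 3*val <= -5)) -> 5*val < 5)
Before p := p: ((3*val > -3 and 3*val <= -5) -> (((9*val <= 2 or 9*val != 10) -> val < 9) and ((not (9*val <= 2 or 9*val != 10)) -> val < 9))) and ((not (3*val > -3 and 3*val <= -5)) -> 5*val < 5)
Answer: WP = ((3*val > -3 and 3*val <= -5) -> (((9*val <= 2 or 9*val != 10) -> val < 9) and ((not (9*val <= 2 or 9*val != 10)) -> val < 9))) and ((not (3*val > -3 and 3*val <= -5)) -> 5*val < 5)


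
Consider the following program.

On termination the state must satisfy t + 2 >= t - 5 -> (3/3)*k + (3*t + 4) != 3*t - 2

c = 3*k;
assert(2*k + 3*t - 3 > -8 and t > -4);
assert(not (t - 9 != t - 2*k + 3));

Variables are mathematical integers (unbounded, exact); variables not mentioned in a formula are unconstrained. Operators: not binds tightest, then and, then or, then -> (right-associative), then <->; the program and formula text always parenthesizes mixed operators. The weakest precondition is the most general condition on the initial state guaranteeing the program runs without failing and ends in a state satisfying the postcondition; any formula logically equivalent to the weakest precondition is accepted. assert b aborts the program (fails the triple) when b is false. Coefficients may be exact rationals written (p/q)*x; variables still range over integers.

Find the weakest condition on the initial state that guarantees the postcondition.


Working backward. After the program, the postcondition t + 2 >= t - 5 -> (3/3)*k + (3*t + 4) != 3*t - 2 must hold; in canonical form it is k != -6.
Before assert not (t - 9 != t - 2*k + 3): (not (2*k != 12)) and k != -6
Before assert 2*k + 3*t - 3 > -8 and t > -4: 2*k + 3*t > -5 and t > -4 and (not (2*k != 12)) and k != -6
Before c := 3*k: 2*k + 3*t > -5 and t > -4 and (not (2*k != 12)) and k != -6
Answer: WP = 2*k + 3*t > -5 and t > -4 and (not (2*k != 12)) and k != -6


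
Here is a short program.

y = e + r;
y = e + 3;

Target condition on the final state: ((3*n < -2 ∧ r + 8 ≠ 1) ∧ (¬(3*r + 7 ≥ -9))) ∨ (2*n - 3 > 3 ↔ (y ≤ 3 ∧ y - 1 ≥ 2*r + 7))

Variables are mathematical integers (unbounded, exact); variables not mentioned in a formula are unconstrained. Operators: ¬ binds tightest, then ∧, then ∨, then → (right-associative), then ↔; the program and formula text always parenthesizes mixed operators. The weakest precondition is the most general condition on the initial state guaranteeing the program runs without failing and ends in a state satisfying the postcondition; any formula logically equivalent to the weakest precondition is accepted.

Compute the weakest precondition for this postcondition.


Working backward. After the program, the postcondition ((3*n < -2 ∧ r + 8 ≠ 1) ∧ (¬(3*r + 7 ≥ -9))) ∨ (2*n - 3 > 3 ↔ (y ≤ 3 ∧ y - 1 ≥ 2*r + 7)) must hold; in canonical form it is (3*n < -2 ∧ r ≠ -7 ∧ (¬(3*r ≥ -16))) ∨ (2*n > 6 ↔ (y ≤ 3 ∧ y ≥ 2*r + 8)).
Before y := e + 3: (3*n < -2 ∧ r ≠ -7 ∧ (¬(3*r ≥ -16))) ∨ (2*n > 6 ↔ (e ≤ 0 ∧ e ≥ 2*r + 5))
Before y := e + r: (3*n < -2 ∧ r ≠ -7 ∧ (¬(3*r ≥ -16))) ∨ (2*n > 6 ↔ (e ≤ 0 ∧ e ≥ 2*r + 5))
Answer: WP = (3*n < -2 ∧ r ≠ -7 ∧ (¬(3*r ≥ -16))) ∨ (2*n > 6 ↔ (e ≤ 0 ∧ e ≥ 2*r + 5))


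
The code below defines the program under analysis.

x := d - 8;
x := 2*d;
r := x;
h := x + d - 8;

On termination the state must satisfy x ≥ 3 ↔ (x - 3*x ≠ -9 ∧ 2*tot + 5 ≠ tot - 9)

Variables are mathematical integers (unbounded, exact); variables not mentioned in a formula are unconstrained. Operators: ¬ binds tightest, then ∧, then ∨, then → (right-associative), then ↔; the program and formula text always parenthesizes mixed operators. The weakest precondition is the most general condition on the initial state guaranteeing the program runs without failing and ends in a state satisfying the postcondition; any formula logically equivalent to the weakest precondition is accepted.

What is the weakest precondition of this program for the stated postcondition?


Working backward. After the program, the postcondition x ≥ 3 ↔ (x - 3*x ≠ -9 ∧ 2*tot + 5 ≠ tot - 9) must hold; in canonical form it is x ≥ 3 ↔ (2*x ≠ 9 ∧ tot ≠ -14).
Before h := x + d - 8: x ≥ 3 ↔ (2*x ≠ 9 ∧ tot ≠ -14)
Before r := x: x ≥ 3 ↔ (2*x ≠ 9 ∧ tot ≠ -14)
Before x := 2*d: 2*d ≥ 3 ↔ (4*d ≠ 9 ∧ tot ≠ -14)
Before x := d - 8: 2*d ≥ 3 ↔ (4*d ≠ 9 ∧ tot ≠ -14)
Answer: WP = 2*d ≥ 3 ↔ (4*d ≠ 9 ∧ tot ≠ -14)


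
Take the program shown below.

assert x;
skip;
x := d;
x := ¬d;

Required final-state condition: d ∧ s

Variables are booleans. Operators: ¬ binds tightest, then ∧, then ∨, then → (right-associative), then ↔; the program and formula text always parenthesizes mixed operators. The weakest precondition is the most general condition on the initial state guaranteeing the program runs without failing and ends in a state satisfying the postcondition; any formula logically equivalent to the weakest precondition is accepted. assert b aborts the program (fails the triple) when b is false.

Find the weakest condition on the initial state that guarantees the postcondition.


Working backward. After the program, d ∧ s must hold.
Before x := ¬d: d ∧ s
Before x := d: d ∧ s
Before skip: d ∧ s
Before assert x: x ∧ d ∧ s
Answer: WP = x ∧ d ∧ s


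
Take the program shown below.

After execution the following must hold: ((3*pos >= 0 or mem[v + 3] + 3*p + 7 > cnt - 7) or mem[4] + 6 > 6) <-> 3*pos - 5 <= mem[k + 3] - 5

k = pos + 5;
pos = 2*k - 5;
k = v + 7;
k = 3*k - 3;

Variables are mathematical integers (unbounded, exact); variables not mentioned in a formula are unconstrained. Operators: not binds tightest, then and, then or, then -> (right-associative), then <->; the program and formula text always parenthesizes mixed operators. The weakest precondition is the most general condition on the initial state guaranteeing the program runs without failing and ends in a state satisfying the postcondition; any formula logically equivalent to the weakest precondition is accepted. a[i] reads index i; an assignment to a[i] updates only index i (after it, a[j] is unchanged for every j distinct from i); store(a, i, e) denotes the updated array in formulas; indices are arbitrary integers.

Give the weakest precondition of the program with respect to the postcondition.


Working backward. After the program, the postcondition ((3*pos >= 0 or mem[v + 3] + 3*p + 7 > cnt - 7) or mem[4] + 6 > 6) <-> 3*pos - 5 <= mem[k + 3] - 5 must hold; in canonical form it is (3*pos >= 0 or mem[v + 3] + 3*p > cnt - 14 or mem[4] > 0) <-> 3*pos <= mem[k + 3].
Before k := 3*k - 3: (3*pos >= 0 or mem[v + 3] + 3*p > cnt - 14 or mem[4] > 0) <-> 3*pos <= mem[3*k]
Before k := v + 7: (3*pos >= 0 or mem[v + 3] + 3*p > cnt - 14 or mem[4] > 0) <-> 3*pos <= mem[3*v + 21]
Before pos := 2*k - 5: (6*k >= 15 or mem[v + 3] + 3*p > cnt - 14 or mem[4] > 0) <-> 6*k <= mem[3*v + 21] + 15
Before k := pos + 5: (6*pos >= -15 or mem[v + 3] + 3*p > cnt - 14 or mem[4] > 0) <-> 6*pos <= mem[3*v + 21] - 15
Answer: WP = (6*pos >= -15 or mem[v + 3] + 3*p > cnt - 14 or mem[4] > 0) <-> 6*pos <= mem[3*v + 21] - 15


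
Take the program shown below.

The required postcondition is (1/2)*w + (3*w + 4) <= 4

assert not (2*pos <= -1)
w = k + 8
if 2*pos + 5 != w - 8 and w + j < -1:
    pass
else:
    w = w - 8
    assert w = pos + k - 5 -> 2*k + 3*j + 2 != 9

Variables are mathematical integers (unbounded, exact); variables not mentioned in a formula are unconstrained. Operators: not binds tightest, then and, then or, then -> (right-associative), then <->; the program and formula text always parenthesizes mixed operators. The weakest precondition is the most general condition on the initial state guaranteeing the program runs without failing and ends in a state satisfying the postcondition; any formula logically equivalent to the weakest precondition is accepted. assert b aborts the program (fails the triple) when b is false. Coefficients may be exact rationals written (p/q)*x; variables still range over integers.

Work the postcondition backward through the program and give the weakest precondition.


Working backward. After the program, the postcondition (1/2)*w + (3*w + 4) <= 4 must hold; in canonical form it is (7/2)*w <= 0.
Then branch requires (7/2)*w <= 0; else branch requires (w = k + pos + 3 -> 3*j + 2*k != 7) and (7/2)*w <= 28.
Before the if: ((2*pos != w - 13 and j + w < -1) -> (7/2)*w <= 0) and ((not (2*pos != w - 13 and j + w < -1)) -> ((w = k + pos + 3 -> 3*j + 2*k != 7) and (7/2)*w <= 28))
Before w := k + 8: ((2*pos != k - 5 and j + k < -9) -> (7/2)*k <= -28) and ((not (2*pos != k - 5 and j + k < -9)) -> ((pos = 5 -> 3*j + 2*k != 7) and (7/2)*k <= 0))
Before assert not (2*pos <= -1): (not (2*pos <= -1)) and ((2*pos != k - 5 and j + k < -9) -> (7/2)*k <= -28) and ((not (2*pos != k - 5 and j + k < -9)) -> ((pos = 5 -> 3*j + 2*k != 7) and (7/2)*k <= 0))
Answer: WP = (not (2*pos <= -1)) and ((2*pos != k - 5 and j + k < -9) -> (7/2)*k <= -28) and ((not (2*pos != k - 5 and j + k < -9)) -> ((pos = 5 -> 3*j + 2*k != 7) and (7/2)*k <= 0))


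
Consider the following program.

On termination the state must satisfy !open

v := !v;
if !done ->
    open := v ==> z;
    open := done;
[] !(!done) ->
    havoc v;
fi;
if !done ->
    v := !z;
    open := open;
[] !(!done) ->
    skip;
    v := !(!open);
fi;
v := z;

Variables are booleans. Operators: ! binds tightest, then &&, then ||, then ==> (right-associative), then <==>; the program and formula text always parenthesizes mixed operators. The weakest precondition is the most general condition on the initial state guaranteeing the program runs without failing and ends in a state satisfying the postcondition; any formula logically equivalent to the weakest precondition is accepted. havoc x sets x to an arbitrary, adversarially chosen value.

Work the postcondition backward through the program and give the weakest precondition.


Working backward. After the program, !open must hold.
Before v := z: !open
Then branch requires !open; else branch requires !open.
Before the if: ((!done) ==> (!open)) && (done ==> (!open))
Then branch requires done ==> (!done); else branch requires ((!done) ==> (!open)) && (done ==> (!open)).
Before the if: ((!done) ==> (done ==> (!done))) && (done ==> (((!done) ==> (!open)) && (done ==> (!open))))
Before v := !v: ((!done) ==> (done ==> (!done))) && (done ==> (((!done) ==> (!open)) && (done ==> (!open))))
Answer: WP = ((!done) ==> (done ==> (!done))) && (done ==> (((!done) ==> (!open)) && (done ==> (!open))))


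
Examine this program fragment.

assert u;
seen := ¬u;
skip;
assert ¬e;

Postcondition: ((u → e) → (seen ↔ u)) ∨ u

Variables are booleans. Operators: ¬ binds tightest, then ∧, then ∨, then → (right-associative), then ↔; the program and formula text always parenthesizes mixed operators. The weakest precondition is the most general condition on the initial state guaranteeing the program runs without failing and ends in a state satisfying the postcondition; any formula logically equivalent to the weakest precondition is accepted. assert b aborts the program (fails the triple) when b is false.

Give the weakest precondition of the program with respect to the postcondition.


Working backward. After the program, ((u → e) → (seen ↔ u)) ∨ u must hold.
Before assert ¬e: (¬e) ∧ (((u → e) → (seen ↔ u)) ∨ u)
Before skip: (¬e) ∧ (((u → e) → (seen ↔ u)) ∨ u)
Before seen := ¬u: (¬e) ∧ (((u → e) → ((¬u) ↔ u)) ∨ u)
Before assert u: u ∧ (¬e) ∧ (((u → e) → ((¬u) ↔ u)) ∨ u)
Answer: WP = u ∧ (¬e) ∧ (((u → e) → ((¬u) ↔ u)) ∨ u)


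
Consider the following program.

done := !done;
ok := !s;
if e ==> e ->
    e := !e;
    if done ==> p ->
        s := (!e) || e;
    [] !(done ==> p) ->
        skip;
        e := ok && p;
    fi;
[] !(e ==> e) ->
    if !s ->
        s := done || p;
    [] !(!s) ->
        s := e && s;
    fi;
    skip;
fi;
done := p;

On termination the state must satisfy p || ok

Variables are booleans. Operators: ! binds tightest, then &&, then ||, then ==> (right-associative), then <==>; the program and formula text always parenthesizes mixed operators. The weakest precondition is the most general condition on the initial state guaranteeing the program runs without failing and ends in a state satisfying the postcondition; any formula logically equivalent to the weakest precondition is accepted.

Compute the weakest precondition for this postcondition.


Working backward. After the program, p || ok must hold.
Before done := p: p || ok
Then branch requires ((done ==> p) ==> (p || ok)) && ((!(done ==> p)) ==> (p || ok)); else branch requires ((!s) ==> (p || ok)) && (s ==> (p || ok)).
Before the if: ((done ==> p) ==> (p || ok)) && ((!(done ==> p)) ==> (p || ok))
Before ok := !s: ((done ==> p) ==> (p || (!s))) && ((!(done ==> p)) ==> (p || (!s)))
Before done := !done: (((!done) ==> p) ==> (p || (!s))) && ((!((!done) ==> p)) ==> (p || (!s)))
Answer: WP = (((!done) ==> p) ==> (p || (!s))) && ((!((!done) ==> p)) ==> (p || (!s)))


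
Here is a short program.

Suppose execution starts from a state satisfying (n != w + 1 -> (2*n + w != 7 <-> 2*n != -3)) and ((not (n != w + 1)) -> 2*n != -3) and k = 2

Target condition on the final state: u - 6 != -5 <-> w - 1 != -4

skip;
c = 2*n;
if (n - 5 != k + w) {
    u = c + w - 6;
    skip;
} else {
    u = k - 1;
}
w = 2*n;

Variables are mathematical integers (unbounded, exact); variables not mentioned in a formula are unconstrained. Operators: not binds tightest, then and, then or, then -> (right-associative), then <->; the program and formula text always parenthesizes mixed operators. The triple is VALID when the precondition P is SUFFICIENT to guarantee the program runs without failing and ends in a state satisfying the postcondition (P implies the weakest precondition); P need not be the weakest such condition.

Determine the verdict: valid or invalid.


Working backward. After the program, the postcondition u - 6 != -5 <-> w - 1 != -4 must hold; in canonical form it is u != 1 <-> w != -3.
Before w := 2*n: u != 1 <-> 2*n != -3
Then branch requires c + w != 7 <-> 2*n != -3; else branch requires k != 2 <-> 2*n != -3.
Before the if: (n != k + w + 5 -> (c + w != 7 <-> 2*n != -3)) and ((not (n != k + w + 5)) -> (k != 2 <-> 2*n != -3))
Before c := 2*n: (n != k + w + 5 -> (2*n + w != 7 <-> 2*n != -3)) and ((not (n != k + w + 5)) -> (k != 2 <-> 2*n != -3))
Before skip: (n != k + w + 5 -> (2*n + w != 7 <-> 2*n != -3)) and ((not (n != k + w + 5)) -> (k != 2 <-> 2*n != -3))
The weakest precondition is (n != k + w + 5 -> (2*n + w != 7 <-> 2*n != -3)) and ((not (n != k + w + 5)) -> (k != 2 <-> 2*n != -3)).
Check whether (n != w + 1 -> (2*n + w != 7 <-> 2*n != -3)) and ((not (n != w + 1)) -> 2*n != -3) and k = 2 implies it.
Countermodel: at the initial state k = 2, n = 5, w = -2, the precondition holds but the weakest precondition fails.
Answer: invalid
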